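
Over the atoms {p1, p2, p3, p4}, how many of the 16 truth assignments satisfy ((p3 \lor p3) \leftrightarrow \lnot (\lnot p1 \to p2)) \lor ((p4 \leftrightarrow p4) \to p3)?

14

Initial set: {T (((p3 \lor p3) \leftrightarrow \lnot (\lnot p1 \to p2)) \lor ((p4 \leftrightarrow p4) \to p3))}.
T (((p3 \lor p3) \leftrightarrow \lnot (\lnot p1 \to p2)) \lor ((p4 \leftrightarrow p4) \to p3)): β-rule — branch into T ((p3 \lor p3) \leftrightarrow \lnot (\lnot p1 \to p2))  //  T ((p4 \leftrightarrow p4) \to p3).
  branch 1 (add T ((p3 \lor p3) \leftrightarrow \lnot (\lnot p1 \to p2))):
    T ((p3 \lor p3) \leftrightarrow \lnot (\lnot p1 \to p2)): β-rule — branch into T (p3 \lor p3), T \lnot (\lnot p1 \to p2)  //  F (p3 \lor p3), F \lnot (\lnot p1 \to p2).
      branch 1.1 (add T (p3 \lor p3), T \lnot (\lnot p1 \to p2)):
        T \lnot (\lnot p1 \to p2): α-rule — add T \lnot p1, F p2.
        T (p3 \lor p3): β-rule — branch into T p3  //  T p3.
          branch 1.1.1 (add T p3):
            ○ open, literals {p1=0, p2=0, p3=1}.
          branch 1.1.2 (add T p3):
            ○ open, literals {p1=0, p2=0, p3=1}.
      branch 1.2 (add F (p3 \lor p3), F \lnot (\lnot p1 \to p2)):
        F (p3 \lor p3): α-rule — add F p3, F p3.
        F \lnot (\lnot p1 \to p2): β-rule — branch into F \lnot p1  //  T p2.
          branch 1.2.1 (add F \lnot p1):
            ○ open, literals {p1=1, p3=0}.
          branch 1.2.2 (add T p2):
            ○ open, literals {p2=1, p3=0}.
  branch 2 (add T ((p4 \leftrightarrow p4) \to p3)):
    T ((p4 \leftrightarrow p4) \to p3): β-rule — branch into F (p4 \leftrightarrow p4)  //  T p3.
      branch 2.1 (add F (p4 \leftrightarrow p4)):
        F (p4 \leftrightarrow p4): β-rule — branch into T p4, F p4  //  F p4, T p4.
          branch 2.1.1 (add T p4, F p4):
            × closes — contains both p4 and \lnot p4.
          branch 2.1.2 (add F p4, T p4):
            × closes — contains both p4 and \lnot p4.
      branch 2.2 (add T p3):
        ○ open, literals {p3=1}.
2 branches closed, 5 open.
Each open branch fixes some atoms; the unmentioned ones are free. Counting distinct full assignments: branch {p1=0, p2=0, p3=1} (p4) contributes 2 new; branch {p1=0, p2=0, p3=1} (p4) contributes 0 new; branch {p1=1, p3=0} (p2, p4) contributes 4 new; branch {p2=1, p3=0} (p1, p4) contributes 2 new; branch {p3=1} (p1, p2, p4) contributes 6 new. Total: 14.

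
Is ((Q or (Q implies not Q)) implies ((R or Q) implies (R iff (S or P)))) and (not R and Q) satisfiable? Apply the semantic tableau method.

Initial set: {(((Q or (Q implies not Q)) implies ((R or Q) implies (R iff (S or P)))) and (not R and Q))}.
(((Q or (Q implies not Q)) implies ((R or Q) implies (R iff (S or P)))) and (not R and Q)): α-rule — add ((Q or (Q implies not Q)) implies ((R or Q) implies (R iff (S or P)))), (not R and Q).
(not R and Q): α-rule — add not R, Q.
((Q or (Q implies not Q)) implies ((R or Q) implies (R iff (S or P)))): β-rule — branch into not (Q or (Q implies not Q))  //  ((R or Q) implies (R iff (S or P))).
  branch 1 (add not (Q or (Q implies not Q))):
    not (Q or (Q implies not Q)): α-rule — add not Q, not (Q implies not Q).
    × closes — contains both Q and not Q.
  branch 2 (add ((R or Q) implies (R iff (S or P)))):
    ((R or Q) implies (R iff (S or P))): β-rule — branch into not (R or Q)  //  (R iff (S or P)).
      branch 2.1 (add not (R or Q)):
        not (R or Q): α-rule — add not R, not Q.
        × closes — contains both Q and not Q.
      branch 2.2 (add (R iff (S or P))):
        (R iff (S or P)): β-rule — branch into R, (S or P)  //  not R, not (S or P).
          branch 2.2.1 (add R, (S or P)):
            × closes — contains both R and not R.
          branch 2.2.2 (add not R, not (S or P)):
            not (S or P): α-rule — add not S, not P.
            ○ open, literals {P=false, Q=true, R=false, S=false}.
3 branches closed, 1 open.
An open branch gives a satisfying assignment: P=false, Q=true, R=false, S=false.

Satisfiable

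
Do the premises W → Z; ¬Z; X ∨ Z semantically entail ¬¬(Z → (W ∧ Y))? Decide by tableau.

Initial set: {(W → Z); ¬Z; (X ∨ Z); ¬¬¬(Z → (W ∧ Y))}.
¬¬¬(Z → (W ∧ Y)): drop double negation, giving ¬(Z → (W ∧ Y)).
¬(Z → (W ∧ Y)): α-rule — add Z, ¬(W ∧ Y).
× closes — contains both Z and ¬Z.
All 1 branch closes.
Every branch closed, so the premises entail the conclusion.

Yes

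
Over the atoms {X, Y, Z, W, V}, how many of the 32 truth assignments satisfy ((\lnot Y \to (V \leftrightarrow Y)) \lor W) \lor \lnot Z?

Initial set: {(((\lnot Y \to (V \leftrightarrow Y)) \lor W) \lor \lnot Z)}.
(((\lnot Y \to (V \leftrightarrow Y)) \lor W) \lor \lnot Z): β-rule — branch into ((\lnot Y \to (V \leftrightarrow Y)) \lor W)  //  \lnot Z.
  branch 1 (add ((\lnot Y \to (V \leftrightarrow Y)) \lor W)):
    ((\lnot Y \to (V \leftrightarrow Y)) \lor W): β-rule — branch into (\lnot Y \to (V \leftrightarrow Y))  //  W.
      branch 1.1 (add (\lnot Y \to (V \leftrightarrow Y))):
        (\lnot Y \to (V \leftrightarrow Y)): β-rule — branch into \lnot \lnot Y  //  (V \leftrightarrow Y).
          branch 1.1.1 (add \lnot \lnot Y):
            ○ open, literals {Y=true}.
          branch 1.1.2 (add (V \leftrightarrow Y)):
            (V \leftrightarrow Y): β-rule — branch into V, Y  //  \lnot V, \lnot Y.
              branch 1.1.2.1 (add V, Y):
                ○ open, literals {V=true, Y=true}.
              branch 1.1.2.2 (add \lnot V, \lnot Y):
                ○ open, literals {V=false, Y=false}.
      branch 1.2 (add W):
        ○ open, literals {W=true}.
  branch 2 (add \lnot Z):
    ○ open, literals {Z=false}.
0 branches closed, 5 open.
Each open branch fixes some atoms; the unmentioned ones are free. Counting distinct full assignments: branch {Y=true} (X, Z, W, V) contributes 16 new; branch {V=true, Y=true} (X, Z, W) contributes 0 new; branch {V=false, Y=false} (X, Z, W) contributes 8 new; branch {W=true} (X, Y, Z, V) contributes 4 new; branch {Z=false} (X, Y, W, V) contributes 2 new. Total: 30.

30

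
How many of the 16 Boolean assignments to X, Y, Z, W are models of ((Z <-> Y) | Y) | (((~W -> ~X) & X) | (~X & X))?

13

Initial set: {(((Z <-> Y) | Y) | (((~W -> ~X) & X) | (~X & X)))}.
(((Z <-> Y) | Y) | (((~W -> ~X) & X) | (~X & X))): β-rule — branch into ((Z <-> Y) | Y)  //  (((~W -> ~X) & X) | (~X & X)).
  branch 1 (add ((Z <-> Y) | Y)):
    ((Z <-> Y) | Y): β-rule — branch into (Z <-> Y)  //  Y.
      branch 1.1 (add (Z <-> Y)):
        (Z <-> Y): β-rule — branch into Z, Y  //  ~Z, ~Y.
          branch 1.1.1 (add Z, Y):
            ○ open, literals {Y=1, Z=1}.
          branch 1.1.2 (add ~Z, ~Y):
            ○ open, literals {Y=0, Z=0}.
      branch 1.2 (add Y):
        ○ open, literals {Y=1}.
  branch 2 (add (((~W -> ~X) & X) | (~X & X))):
    (((~W -> ~X) & X) | (~X & X)): β-rule — branch into ((~W -> ~X) & X)  //  (~X & X).
      branch 2.1 (add ((~W -> ~X) & X)):
        ((~W -> ~X) & X): α-rule — add (~W -> ~X), X.
        (~W -> ~X): β-rule — branch into ~~W  //  ~X.
          branch 2.1.1 (add ~~W):
            ○ open, literals {W=1, X=1}.
          branch 2.1.2 (add ~X):
            × closes — contains both X and ~X.
      branch 2.2 (add (~X & X)):
        (~X & X): α-rule — add ~X, X.
        × closes — contains both X and ~X.
2 branches closed, 4 open.
Each open branch fixes some atoms; the unmentioned ones are free. Counting distinct full assignments: branch {Y=1, Z=1} (X, W) contributes 4 new; branch {Y=0, Z=0} (X, W) contributes 4 new; branch {Y=1} (X, Z, W) contributes 4 new; branch {W=1, X=1} (Y, Z) contributes 1 new. Total: 13.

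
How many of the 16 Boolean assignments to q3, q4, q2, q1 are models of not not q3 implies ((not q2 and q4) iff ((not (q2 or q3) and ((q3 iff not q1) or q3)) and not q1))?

Initial set: {(not not q3 implies ((not q2 and q4) iff ((not (q2 or q3) and ((q3 iff not q1) or q3)) and not q1)))}.
(not not q3 implies ((not q2 and q4) iff ((not (q2 or q3) and ((q3 iff not q1) or q3)) and not q1))): β-rule — branch into not not not q3  //  ((not q2 and q4) iff ((not (q2 or q3) and ((q3 iff not q1) or q3)) and not q1)).
  branch 1 (add not not not q3):
    not not not q3: drop double negation, giving not q3.
    ○ open, literals {q3=F}.
  branch 2 (add ((not q2 and q4) iff ((not (q2 or q3) and ((q3 iff not q1) or q3)) and not q1))):
    ((not q2 and q4) iff ((not (q2 or q3) and ((q3 iff not q1) or q3)) and not q1)): β-rule — branch into (not q2 and q4), ((not (q2 or q3) and ((q3 iff not q1) or q3)) and not q1)  //  not (not q2 and q4), not ((not (q2 or q3) and ((q3 iff not q1) or q3)) and not q1).
      branch 2.1 (add (not q2 and q4), ((not (q2 or q3) and ((q3 iff not q1) or q3)) and not q1)):
        (not q2 and q4): α-rule — add not q2, q4.
        ((not (q2 or q3) and ((q3 iff not q1) or q3)) and not q1): α-rule — add (not (q2 or q3) and ((q3 iff not q1) or q3)), not q1.
        (not (q2 or q3) and ((q3 iff not q1) or q3)): α-rule — add not (q2 or q3), ((q3 iff not q1) or q3).
        not (q2 or q3): α-rule — add not q2, not q3.
        ((q3 iff not q1) or q3): β-rule — branch into (q3 iff not q1)  //  q3.
          branch 2.1.1 (add (q3 iff not q1)):
            (q3 iff not q1): β-rule — branch into q3, not q1  //  not q3, not not q1.
              branch 2.1.1.1 (add q3, not q1):
                × closes — contains both q3 and not q3.
              branch 2.1.1.2 (add not q3, not not q1):
                × closes — contains both q1 and not q1.
          branch 2.1.2 (add q3):
            × closes — contains both q3 and not q3.
      branch 2.2 (add not (not q2 and q4), not ((not (q2 or q3) and ((q3 iff not q1) or q3)) and not q1)):
        not (not q2 and q4): β-rule — branch into not not q2  //  not q4.
          branch 2.2.1 (add not not q2):
            not ((not (q2 or q3) and ((q3 iff not q1) or q3)) and not q1): β-rule — branch into not (not (q2 or q3) and ((q3 iff not q1) or q3))  //  not not q1.
              branch 2.2.1.1 (add not (not (q2 or q3) and ((q3 iff not q1) or q3))):
                not (not (q2 or q3) and ((q3 iff not q1) or q3)): β-rule — branch into not not (q2 or q3)  //  not ((q3 iff not q1) or q3).
                  branch 2.2.1.1.1 (add not not (q2 or q3)):
                    not not (q2 or q3): β-rule — branch into q2  //  q3.
                      branch 2.2.1.1.1.1 (add q2):
                        ○ open, literals {q2=T}.
                      branch 2.2.1.1.1.2 (add q3):
                        ○ open, literals {q2=T, q3=T}.
                  branch 2.2.1.1.2 (add not ((q3 iff not q1) or q3)):
                    not ((q3 iff not q1) or q3): α-rule — add not (q3 iff not q1), not q3.
                    not (q3 iff not q1): β-rule — branch into q3, not not q1  //  not q3, not q1.
                      branch 2.2.1.1.2.1 (add q3, not not q1):
                        × closes — contains both q3 and not q3.
                      branch 2.2.1.1.2.2 (add not q3, not q1):
                        ○ open, literals {q1=F, q2=T, q3=F}.
              branch 2.2.1.2 (add not not q1):
                ○ open, literals {q1=T, q2=T}.
          branch 2.2.2 (add not q4):
            not ((not (q2 or q3) and ((q3 iff not q1) or q3)) and not q1): β-rule — branch into not (not (q2 or q3) and ((q3 iff not q1) or q3))  //  not not q1.
              branch 2.2.2.1 (add not (not (q2 or q3) and ((q3 iff not q1) or q3))):
                not (not (q2 or q3) and ((q3 iff not q1) or q3)): β-rule — branch into not not (q2 or q3)  //  not ((q3 iff not q1) or q3).
                  branch 2.2.2.1.1 (add not not (q2 or q3)):
                    not not (q2 or q3): β-rule — branch into q2  //  q3.
                      branch 2.2.2.1.1.1 (add q2):
                        ○ open, literals {q2=T, q4=F}.
                      branch 2.2.2.1.1.2 (add q3):
                        ○ open, literals {q3=T, q4=F}.
                  branch 2.2.2.1.2 (add not ((q3 iff not q1) or q3)):
                    not ((q3 iff not q1) or q3): α-rule — add not (q3 iff not q1), not q3.
                    not (q3 iff not q1): β-rule — branch into q3, not not q1  //  not q3, not q1.
                      branch 2.2.2.1.2.1 (add q3, not not q1):
                        × closes — contains both q3 and not q3.
                      branch 2.2.2.1.2.2 (add not q3, not q1):
                        ○ open, literals {q1=F, q3=F, q4=F}.
              branch 2.2.2.2 (add not not q1):
                ○ open, literals {q1=T, q4=F}.
5 branches closed, 9 open.
Each open branch fixes some atoms; the unmentioned ones are free. Counting distinct full assignments: branch {q3=F} (q4, q2, q1) contributes 8 new; branch {q2=T} (q3, q4, q1) contributes 4 new; branch {q2=T, q3=T} (q4, q1) contributes 0 new; branch {q1=F, q2=T, q3=F} (q4) contributes 0 new; branch {q1=T, q2=T} (q3, q4) contributes 0 new; branch {q2=T, q4=F} (q3, q1) contributes 0 new; branch {q3=T, q4=F} (q2, q1) contributes 2 new; branch {q1=F, q3=F, q4=F} (q2) contributes 0 new; branch {q1=T, q4=F} (q3, q2) contributes 0 new. Total: 14.

14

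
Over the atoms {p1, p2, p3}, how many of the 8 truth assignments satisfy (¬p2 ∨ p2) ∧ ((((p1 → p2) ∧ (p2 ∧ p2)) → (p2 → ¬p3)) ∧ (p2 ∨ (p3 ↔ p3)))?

Initial set: {((¬p2 ∨ p2) ∧ ((((p1 → p2) ∧ (p2 ∧ p2)) → (p2 → ¬p3)) ∧ (p2 ∨ (p3 ↔ p3))))}.
((¬p2 ∨ p2) ∧ ((((p1 → p2) ∧ (p2 ∧ p2)) → (p2 → ¬p3)) ∧ (p2 ∨ (p3 ↔ p3)))): α-rule — add (¬p2 ∨ p2), ((((p1 → p2) ∧ (p2 ∧ p2)) → (p2 → ¬p3)) ∧ (p2 ∨ (p3 ↔ p3))).
((((p1 → p2) ∧ (p2 ∧ p2)) → (p2 → ¬p3)) ∧ (p2 ∨ (p3 ↔ p3))): α-rule — add (((p1 → p2) ∧ (p2 ∧ p2)) → (p2 → ¬p3)), (p2 ∨ (p3 ↔ p3)).
(¬p2 ∨ p2): β-rule — branch into ¬p2  //  p2.
  branch 1 (add ¬p2):
    (((p1 → p2) ∧ (p2 ∧ p2)) → (p2 → ¬p3)): β-rule — branch into ¬((p1 → p2) ∧ (p2 ∧ p2))  //  (p2 → ¬p3).
      branch 1.1 (add ¬((p1 → p2) ∧ (p2 ∧ p2))):
        (p2 ∨ (p3 ↔ p3)): β-rule — branch into p2  //  (p3 ↔ p3).
          branch 1.1.1 (add p2):
            × closes — contains both p2 and ¬p2.
          branch 1.1.2 (add (p3 ↔ p3)):
            ¬((p1 → p2) ∧ (p2 ∧ p2)): β-rule — branch into ¬(p1 → p2)  //  ¬(p2 ∧ p2).
              branch 1.1.2.1 (add ¬(p1 → p2)):
                ¬(p1 → p2): α-rule — add p1, ¬p2.
                (p3 ↔ p3): β-rule — branch into p3, p3  //  ¬p3, ¬p3.
                  branch 1.1.2.1.1 (add p3, p3):
                    ○ open, literals {p1=true, p2=false, p3=true}.
                  branch 1.1.2.1.2 (add ¬p3, ¬p3):
                    ○ open, literals {p1=true, p2=false, p3=false}.
              branch 1.1.2.2 (add ¬(p2 ∧ p2)):
                (p3 ↔ p3): β-rule — branch into p3, p3  //  ¬p3, ¬p3.
                  branch 1.1.2.2.1 (add p3, p3):
                    ¬(p2 ∧ p2): β-rule — branch into ¬p2  //  ¬p2.
                      branch 1.1.2.2.1.1 (add ¬p2):
                        ○ open, literals {p2=false, p3=true}.
                      branch 1.1.2.2.1.2 (add ¬p2):
                        ○ open, literals {p2=false, p3=true}.
                  branch 1.1.2.2.2 (add ¬p3, ¬p3):
                    ¬(p2 ∧ p2): β-rule — branch into ¬p2  //  ¬p2.
                      branch 1.1.2.2.2.1 (add ¬p2):
                        ○ open, literals {p2=false, p3=false}.
                      branch 1.1.2.2.2.2 (add ¬p2):
                        ○ open, literals {p2=false, p3=false}.
      branch 1.2 (add (p2 → ¬p3)):
        (p2 ∨ (p3 ↔ p3)): β-rule — branch into p2  //  (p3 ↔ p3).
          branch 1.2.1 (add p2):
            × closes — contains both p2 and ¬p2.
          branch 1.2.2 (add (p3 ↔ p3)):
            (p2 → ¬p3): β-rule — branch into ¬p2  //  ¬p3.
              branch 1.2.2.1 (add ¬p2):
                (p3 ↔ p3): β-rule — branch into p3, p3  //  ¬p3, ¬p3.
                  branch 1.2.2.1.1 (add p3, p3):
                    ○ open, literals {p2=false, p3=true}.
                  branch 1.2.2.1.2 (add ¬p3, ¬p3):
                    ○ open, literals {p2=false, p3=false}.
              branch 1.2.2.2 (add ¬p3):
                (p3 ↔ p3): β-rule — branch into p3, p3  //  ¬p3, ¬p3.
                  branch 1.2.2.2.1 (add p3, p3):
                    × closes — contains both p3 and ¬p3.
                  branch 1.2.2.2.2 (add ¬p3, ¬p3):
                    ○ open, literals {p2=false, p3=false}.
  branch 2 (add p2):
    (((p1 → p2) ∧ (p2 ∧ p2)) → (p2 → ¬p3)): β-rule — branch into ¬((p1 → p2) ∧ (p2 ∧ p2))  //  (p2 → ¬p3).
      branch 2.1 (add ¬((p1 → p2) ∧ (p2 ∧ p2))):
        (p2 ∨ (p3 ↔ p3)): β-rule — branch into p2  //  (p3 ↔ p3).
          branch 2.1.1 (add p2):
            ¬((p1 → p2) ∧ (p2 ∧ p2)): β-rule — branch into ¬(p1 → p2)  //  ¬(p2 ∧ p2).
              branch 2.1.1.1 (add ¬(p1 → p2)):
                ¬(p1 → p2): α-rule — add p1, ¬p2.
                × closes — contains both p2 and ¬p2.
              branch 2.1.1.2 (add ¬(p2 ∧ p2)):
                ¬(p2 ∧ p2): β-rule — branch into ¬p2  //  ¬p2.
                  branch 2.1.1.2.1 (add ¬p2):
                    × closes — contains both p2 and ¬p2.
                  branch 2.1.1.2.2 (add ¬p2):
                    × closes — contains both p2 and ¬p2.
          branch 2.1.2 (add (p3 ↔ p3)):
            ¬((p1 → p2) ∧ (p2 ∧ p2)): β-rule — branch into ¬(p1 → p2)  //  ¬(p2 ∧ p2).
              branch 2.1.2.1 (add ¬(p1 → p2)):
                ¬(p1 → p2): α-rule — add p1, ¬p2.
                × closes — contains both p2 and ¬p2.
              branch 2.1.2.2 (add ¬(p2 ∧ p2)):
                (p3 ↔ p3): β-rule — branch into p3, p3  //  ¬p3, ¬p3.
                  branch 2.1.2.2.1 (add p3, p3):
                    ¬(p2 ∧ p2): β-rule — branch into ¬p2  //  ¬p2.
                      branch 2.1.2.2.1.1 (add ¬p2):
                        × closes — contains both p2 and ¬p2.
                      branch 2.1.2.2.1.2 (add ¬p2):
                        × closes — contains both p2 and ¬p2.
                  branch 2.1.2.2.2 (add ¬p3, ¬p3):
                    ¬(p2 ∧ p2): β-rule — branch into ¬p2  //  ¬p2.
                      branch 2.1.2.2.2.1 (add ¬p2):
                        × closes — contains both p2 and ¬p2.
                      branch 2.1.2.2.2.2 (add ¬p2):
                        × closes — contains both p2 and ¬p2.
      branch 2.2 (add (p2 → ¬p3)):
        (p2 ∨ (p3 ↔ p3)): β-rule — branch into p2  //  (p3 ↔ p3).
          branch 2.2.1 (add p2):
            (p2 → ¬p3): β-rule — branch into ¬p2  //  ¬p3.
              branch 2.2.1.1 (add ¬p2):
                × closes — contains both p2 and ¬p2.
              branch 2.2.1.2 (add ¬p3):
                ○ open, literals {p2=true, p3=false}.
          branch 2.2.2 (add (p3 ↔ p3)):
            (p2 → ¬p3): β-rule — branch into ¬p2  //  ¬p3.
              branch 2.2.2.1 (add ¬p2):
                × closes — contains both p2 and ¬p2.
              branch 2.2.2.2 (add ¬p3):
                (p3 ↔ p3): β-rule — branch into p3, p3  //  ¬p3, ¬p3.
                  branch 2.2.2.2.1 (add p3, p3):
                    × closes — contains both p3 and ¬p3.
                  branch 2.2.2.2.2 (add ¬p3, ¬p3):
                    ○ open, literals {p2=true, p3=false}.
14 branches closed, 11 open.
Each open branch fixes some atoms; the unmentioned ones are free. Counting distinct full assignments: branch {p1=true, p2=false, p3=true} (none free) contributes 1 new; branch {p1=true, p2=false, p3=false} (none free) contributes 1 new; branch {p2=false, p3=true} (p1) contributes 1 new; branch {p2=false, p3=true} (p1) contributes 0 new; branch {p2=false, p3=false} (p1) contributes 1 new; branch {p2=false, p3=false} (p1) contributes 0 new; branch {p2=false, p3=true} (p1) contributes 0 new; branch {p2=false, p3=false} (p1) contributes 0 new; branch {p2=false, p3=false} (p1) contributes 0 new; branch {p2=true, p3=false} (p1) contributes 2 new; branch {p2=true, p3=false} (p1) contributes 0 new. Total: 6.

6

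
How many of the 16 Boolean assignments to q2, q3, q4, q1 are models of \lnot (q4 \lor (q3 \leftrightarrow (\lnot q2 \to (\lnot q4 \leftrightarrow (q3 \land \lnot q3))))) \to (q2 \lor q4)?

Initial set: {T (\lnot (q4 \lor (q3 \leftrightarrow (\lnot q2 \to (\lnot q4 \leftrightarrow (q3 \land \lnot q3))))) \to (q2 \lor q4))}.
T (\lnot (q4 \lor (q3 \leftrightarrow (\lnot q2 \to (\lnot q4 \leftrightarrow (q3 \land \lnot q3))))) \to (q2 \lor q4)): β-rule — branch into F \lnot (q4 \lor (q3 \leftrightarrow (\lnot q2 \to (\lnot q4 \leftrightarrow (q3 \land \lnot q3)))))  //  T (q2 \lor q4).
  branch 1 (add F \lnot (q4 \lor (q3 \leftrightarrow (\lnot q2 \to (\lnot q4 \leftrightarrow (q3 \land \lnot q3)))))):
    F \lnot (q4 \lor (q3 \leftrightarrow (\lnot q2 \to (\lnot q4 \leftrightarrow (q3 \land \lnot q3))))): β-rule — branch into T q4  //  T (q3 \leftrightarrow (\lnot q2 \to (\lnot q4 \leftrightarrow (q3 \land \lnot q3)))).
      branch 1.1 (add T q4):
        ○ open, literals {q4=true}.
      branch 1.2 (add T (q3 \leftrightarrow (\lnot q2 \to (\lnot q4 \leftrightarrow (q3 \land \lnot q3))))):
        T (q3 \leftrightarrow (\lnot q2 \to (\lnot q4 \leftrightarrow (q3 \land \lnot q3)))): β-rule — branch into T q3, T (\lnot q2 \to (\lnot q4 \leftrightarrow (q3 \land \lnot q3)))  //  F q3, F (\lnot q2 \to (\lnot q4 \leftrightarrow (q3 \land \lnot q3))).
          branch 1.2.1 (add T q3, T (\lnot q2 \to (\lnot q4 \leftrightarrow (q3 \land \lnot q3)))):
            T (\lnot q2 \to (\lnot q4 \leftrightarrow (q3 \land \lnot q3))): β-rule — branch into F \lnot q2  //  T (\lnot q4 \leftrightarrow (q3 \land \lnot q3)).
              branch 1.2.1.1 (add F \lnot q2):
                ○ open, literals {q2=true, q3=true}.
              branch 1.2.1.2 (add T (\lnot q4 \leftrightarrow (q3 \land \lnot q3))):
                T (\lnot q4 \leftrightarrow (q3 \land \lnot q3)): β-rule — branch into T \lnot q4, T (q3 \land \lnot q3)  //  F \lnot q4, F (q3 \land \lnot q3).
                  branch 1.2.1.2.1 (add T \lnot q4, T (q3 \land \lnot q3)):
                    T (q3 \land \lnot q3): α-rule — add T q3, T \lnot q3.
                    × closes — contains both q3 and \lnot q3.
                  branch 1.2.1.2.2 (add F \lnot q4, F (q3 \land \lnot q3)):
                    F (q3 \land \lnot q3): β-rule — branch into F q3  //  F \lnot q3.
                      branch 1.2.1.2.2.1 (add F q3):
                        × closes — contains both q3 and \lnot q3.
                      branch 1.2.1.2.2.2 (add F \lnot q3):
                        ○ open, literals {q3=true, q4=true}.
          branch 1.2.2 (add F q3, F (\lnot q2 \to (\lnot q4 \leftrightarrow (q3 \land \lnot q3)))):
            F (\lnot q2 \to (\lnot q4 \leftrightarrow (q3 \land \lnot q3))): α-rule — add T \lnot q2, F (\lnot q4 \leftrightarrow (q3 \land \lnot q3)).
            F (\lnot q4 \leftrightarrow (q3 \land \lnot q3)): β-rule — branch into T \lnot q4, F (q3 \land \lnot q3)  //  F \lnot q4, T (q3 \land \lnot q3).
              branch 1.2.2.1 (add T \lnot q4, F (q3 \land \lnot q3)):
                F (q3 \land \lnot q3): β-rule — branch into F q3  //  F \lnot q3.
                  branch 1.2.2.1.1 (add F q3):
                    ○ open, literals {q2=false, q3=false, q4=false}.
                  branch 1.2.2.1.2 (add F \lnot q3):
                    × closes — contains both q3 and \lnot q3.
              branch 1.2.2.2 (add F \lnot q4, T (q3 \land \lnot q3)):
                T (q3 \land \lnot q3): α-rule — add T q3, T \lnot q3.
                × closes — contains both q3 and \lnot q3.
  branch 2 (add T (q2 \lor q4)):
    T (q2 \lor q4): β-rule — branch into T q2  //  T q4.
      branch 2.1 (add T q2):
        ○ open, literals {q2=true}.
      branch 2.2 (add T q4):
        ○ open, literals {q4=true}.
4 branches closed, 6 open.
Each open branch fixes some atoms; the unmentioned ones are free. Counting distinct full assignments: branch {q4=true} (q2, q3, q1) contributes 8 new; branch {q2=true, q3=true} (q4, q1) contributes 2 new; branch {q3=true, q4=true} (q2, q1) contributes 0 new; branch {q2=false, q3=false, q4=false} (q1) contributes 2 new; branch {q2=true} (q3, q4, q1) contributes 2 new; branch {q4=true} (q2, q3, q1) contributes 0 new. Total: 14.

14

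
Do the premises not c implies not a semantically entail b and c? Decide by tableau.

No

Initial set: {(not c implies not a); not (b and c)}.
(not c implies not a): β-rule — branch into not not c  //  not a.
  branch 1 (add not not c):
    not (b and c): β-rule — branch into not b  //  not c.
      branch 1.1 (add not b):
        ○ open, literals {b=0, c=1}.
      branch 1.2 (add not c):
        × closes — contains both c and not c.
  branch 2 (add not a):
    not (b and c): β-rule — branch into not b  //  not c.
      branch 2.1 (add not b):
        ○ open, literals {a=0, b=0}.
      branch 2.2 (add not c):
        ○ open, literals {a=0, c=0}.
1 branch closed, 3 open.
An open branch gives a countermodel: b=0, c=1 (unmentioned atoms arbitrary); the premises hold there but the conclusion fails.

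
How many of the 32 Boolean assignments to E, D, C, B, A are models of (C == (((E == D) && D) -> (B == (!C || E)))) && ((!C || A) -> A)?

15

Initial set: {((C == (((E == D) && D) -> (B == (!C || E)))) && ((!C || A) -> A))}.
((C == (((E == D) && D) -> (B == (!C || E)))) && ((!C || A) -> A)): α-rule — add (C == (((E == D) && D) -> (B == (!C || E)))), ((!C || A) -> A).
(C == (((E == D) && D) -> (B == (!C || E)))): β-rule — branch into C, (((E == D) && D) -> (B == (!C || E)))  //  !C, !(((E == D) && D) -> (B == (!C || E))).
  branch 1 (add C, (((E == D) && D) -> (B == (!C || E)))):
    ((!C || A) -> A): β-rule — branch into !(!C || A)  //  A.
      branch 1.1 (add !(!C || A)):
        !(!C || A): α-rule — add !!C, !A.
        (((E == D) && D) -> (B == (!C || E))): β-rule — branch into !((E == D) && D)  //  (B == (!C || E)).
          branch 1.1.1 (add !((E == D) && D)):
            !((E == D) && D): β-rule — branch into !(E == D)  //  !D.
              branch 1.1.1.1 (add !(E == D)):
                !(E == D): β-rule — branch into E, !D  //  !E, D.
                  branch 1.1.1.1.1 (add E, !D):
                    ○ open, literals {A=false, C=true, D=false, E=true}.
                  branch 1.1.1.1.2 (add !E, D):
                    ○ open, literals {A=false, C=true, D=true, E=false}.
              branch 1.1.1.2 (add !D):
                ○ open, literals {A=false, C=true, D=false}.
          branch 1.1.2 (add (B == (!C || E))):
            (B == (!C || E)): β-rule — branch into B, (!C || E)  //  !B, !(!C || E).
              branch 1.1.2.1 (add B, (!C || E)):
                (!C || E): β-rule — branch into !C  //  E.
                  branch 1.1.2.1.1 (add !C):
                    × closes — contains both C and !C.
                  branch 1.1.2.1.2 (add E):
                    ○ open, literals {A=false, B=true, C=true, E=true}.
              branch 1.1.2.2 (add !B, !(!C || E)):
                !(!C || E): α-rule — add !!C, !E.
                ○ open, literals {A=false, B=false, C=true, E=false}.
      branch 1.2 (add A):
        (((E == D) && D) -> (B == (!C || E))): β-rule — branch into !((E == D) && D)  //  (B == (!C || E)).
          branch 1.2.1 (add !((E == D) && D)):
            !((E == D) && D): β-rule — branch into !(E == D)  //  !D.
              branch 1.2.1.1 (add !(E == D)):
                !(E == D): β-rule — branch into E, !D  //  !E, D.
                  branch 1.2.1.1.1 (add E, !D):
                    ○ open, literals {A=true, C=true, D=false, E=true}.
                  branch 1.2.1.1.2 (add !E, D):
                    ○ open, literals {A=true, C=true, D=true, E=false}.
              branch 1.2.1.2 (add !D):
                ○ open, literals {A=true, C=true, D=false}.
          branch 1.2.2 (add (B == (!C || E))):
            (B == (!C || E)): β-rule — branch into B, (!C || E)  //  !B, !(!C || E).
              branch 1.2.2.1 (add B, (!C || E)):
                (!C || E): β-rule — branch into !C  //  E.
                  branch 1.2.2.1.1 (add !C):
                    × closes — contains both C and !C.
                  branch 1.2.2.1.2 (add E):
                    ○ open, literals {A=true, B=true, C=true, E=true}.
              branch 1.2.2.2 (add !B, !(!C || E)):
                !(!C || E): α-rule — add !!C, !E.
                ○ open, literals {A=true, B=false, C=true, E=false}.
  branch 2 (add !C, !(((E == D) && D) -> (B == (!C || E)))):
    !(((E == D) && D) -> (B == (!C || E))): α-rule — add ((E == D) && D), !(B == (!C || E)).
    ((E == D) && D): α-rule — add (E == D), D.
    ((!C || A) -> A): β-rule — branch into !(!C || A)  //  A.
      branch 2.1 (add !(!C || A)):
        !(!C || A): α-rule — add !!C, !A.
        × closes — contains both C and !C.
      branch 2.2 (add A):
        !(B == (!C || E)): β-rule — branch into B, !(!C || E)  //  !B, (!C || E).
          branch 2.2.1 (add B, !(!C || E)):
            !(!C || E): α-rule — add !!C, !E.
            × closes — contains both C and !C.
          branch 2.2.2 (add !B, (!C || E)):
            (E == D): β-rule — branch into E, D  //  !E, !D.
              branch 2.2.2.1 (add E, D):
                (!C || E): β-rule — branch into !C  //  E.
                  branch 2.2.2.1.1 (add !C):
                    ○ open, literals {A=true, B=false, C=false, D=true, E=true}.
                  branch 2.2.2.1.2 (add E):
                    ○ open, literals {A=true, B=false, C=false, D=true, E=true}.
              branch 2.2.2.2 (add !E, !D):
                × closes — contains both D and !D.
5 branches closed, 12 open.
Each open branch fixes some atoms; the unmentioned ones are free. Counting distinct full assignments: branch {A=false, C=true, D=false, E=true} (B) contributes 2 new; branch {A=false, C=true, D=true, E=false} (B) contributes 2 new; branch {A=false, C=true, D=false} (E, B) contributes 2 new; branch {A=false, B=true, C=true, E=true} (D) contributes 1 new; branch {A=false, B=false, C=true, E=false} (D) contributes 0 new; branch {A=true, C=true, D=false, E=true} (B) contributes 2 new; branch {A=true, C=true, D=true, E=false} (B) contributes 2 new; branch {A=true, C=true, D=false} (E, B) contributes 2 new; branch {A=true, B=true, C=true, E=true} (D) contributes 1 new; branch {A=true, B=false, C=true, E=false} (D) contributes 0 new; branch {A=true, B=false, C=false, D=true, E=true} (none free) contributes 1 new; branch {A=true, B=false, C=false, D=true, E=true} (none free) contributes 0 new. Total: 15.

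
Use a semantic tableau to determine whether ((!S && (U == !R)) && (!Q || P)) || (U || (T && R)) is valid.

Not valid

Assume the negation and expand:
Initial set: {!(((!S && (U == !R)) && (!Q || P)) || (U || (T && R)))}.
!(((!S && (U == !R)) && (!Q || P)) || (U || (T && R))): α-rule — add !((!S && (U == !R)) && (!Q || P)), !(U || (T && R)).
!(U || (T && R)): α-rule — add !U, !(T && R).
!((!S && (U == !R)) && (!Q || P)): β-rule — branch into !(!S && (U == !R))  //  !(!Q || P).
  branch 1 (add !(!S && (U == !R))):
    !(T && R): β-rule — branch into !T  //  !R.
      branch 1.1 (add !T):
        !(!S && (U == !R)): β-rule — branch into !!S  //  !(U == !R).
          branch 1.1.1 (add !!S):
            ○ open, literals {S=true, T=false, U=false}.
          branch 1.1.2 (add !(U == !R)):
            !(U == !R): β-rule — branch into U, !!R  //  !U, !R.
              branch 1.1.2.1 (add U, !!R):
                × closes — contains both U and !U.
              branch 1.1.2.2 (add !U, !R):
                ○ open, literals {R=false, T=false, U=false}.
      branch 1.2 (add !R):
        !(!S && (U == !R)): β-rule — branch into !!S  //  !(U == !R).
          branch 1.2.1 (add !!S):
            ○ open, literals {R=false, S=true, U=false}.
          branch 1.2.2 (add !(U == !R)):
            !(U == !R): β-rule — branch into U, !!R  //  !U, !R.
              branch 1.2.2.1 (add U, !!R):
                × closes — contains both U and !U.
              branch 1.2.2.2 (add !U, !R):
                ○ open, literals {R=false, U=false}.
  branch 2 (add !(!Q || P)):
    !(!Q || P): α-rule — add !!Q, !P.
    !(T && R): β-rule — branch into !T  //  !R.
      branch 2.1 (add !T):
        ○ open, literals {P=false, Q=true, T=false, U=false}.
      branch 2.2 (add !R):
        ○ open, literals {P=false, Q=true, R=false, U=false}.
2 branches closed, 6 open.
An open branch gives a countermodel: S=true, T=false, U=false (unmentioned atoms arbitrary); under it the original formula is false.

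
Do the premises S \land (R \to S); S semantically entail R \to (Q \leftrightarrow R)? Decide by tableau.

No

Initial set: {(S \land (R \to S)); S; \lnot (R \to (Q \leftrightarrow R))}.
(S \land (R \to S)): α-rule — add S, (R \to S).
\lnot (R \to (Q \leftrightarrow R)): α-rule — add R, \lnot (Q \leftrightarrow R).
(R \to S): β-rule — branch into \lnot R  //  S.
  branch 1 (add \lnot R):
    × closes — contains both R and \lnot R.
  branch 2 (add S):
    \lnot (Q \leftrightarrow R): β-rule — branch into Q, \lnot R  //  \lnot Q, R.
      branch 2.1 (add Q, \lnot R):
        × closes — contains both R and \lnot R.
      branch 2.2 (add \lnot Q, R):
        ○ open, literals {Q=0, R=1, S=1}.
2 branches closed, 1 open.
An open branch gives a countermodel: Q=0, R=1, S=1 (unmentioned atoms arbitrary); the premises hold there but the conclusion fails.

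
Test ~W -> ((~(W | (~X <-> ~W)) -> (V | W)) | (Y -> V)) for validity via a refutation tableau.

Not valid

Assume the negation and expand:
Initial set: {~(~W -> ((~(W | (~X <-> ~W)) -> (V | W)) | (Y -> V)))}.
~(~W -> ((~(W | (~X <-> ~W)) -> (V | W)) | (Y -> V))): α-rule — add ~W, ~((~(W | (~X <-> ~W)) -> (V | W)) | (Y -> V)).
~((~(W | (~X <-> ~W)) -> (V | W)) | (Y -> V)): α-rule — add ~(~(W | (~X <-> ~W)) -> (V | W)), ~(Y -> V).
~(~(W | (~X <-> ~W)) -> (V | W)): α-rule — add ~(W | (~X <-> ~W)), ~(V | W).
~(Y -> V): α-rule — add Y, ~V.
~(W | (~X <-> ~W)): α-rule — add ~W, ~(~X <-> ~W).
~(V | W): α-rule — add ~V, ~W.
~(~X <-> ~W): β-rule — branch into ~X, ~~W  //  ~~X, ~W.
  branch 1 (add ~X, ~~W):
    × closes — contains both W and ~W.
  branch 2 (add ~~X, ~W):
    ○ open, literals {V=false, W=false, X=true, Y=true}.
1 branch closed, 1 open.
An open branch gives a countermodel: V=false, W=false, X=true, Y=true (unmentioned atoms arbitrary); under it the original formula is false.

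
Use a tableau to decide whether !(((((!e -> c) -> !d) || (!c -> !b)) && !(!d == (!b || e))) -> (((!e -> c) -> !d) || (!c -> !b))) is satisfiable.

Unsatisfiable

Initial set: {!(((((!e -> c) -> !d) || (!c -> !b)) && !(!d == (!b || e))) -> (((!e -> c) -> !d) || (!c -> !b)))}.
!(((((!e -> c) -> !d) || (!c -> !b)) && !(!d == (!b || e))) -> (((!e -> c) -> !d) || (!c -> !b))): α-rule — add ((((!e -> c) -> !d) || (!c -> !b)) && !(!d == (!b || e))), !(((!e -> c) -> !d) || (!c -> !b)).
((((!e -> c) -> !d) || (!c -> !b)) && !(!d == (!b || e))): α-rule — add (((!e -> c) -> !d) || (!c -> !b)), !(!d == (!b || e)).
!(((!e -> c) -> !d) || (!c -> !b)): α-rule — add !((!e -> c) -> !d), !(!c -> !b).
!((!e -> c) -> !d): α-rule — add (!e -> c), !!d.
!(!c -> !b): α-rule — add !c, !!b.
(((!e -> c) -> !d) || (!c -> !b)): β-rule — branch into ((!e -> c) -> !d)  //  (!c -> !b).
  branch 1 (add ((!e -> c) -> !d)):
    !(!d == (!b || e)): β-rule — branch into !d, !(!b || e)  //  !!d, (!b || e).
      branch 1.1 (add !d, !(!b || e)):
        × closes — contains both d and !d.
      branch 1.2 (add !!d, (!b || e)):
        (!e -> c): β-rule — branch into !!e  //  c.
          branch 1.2.1 (add !!e):
            ((!e -> c) -> !d): β-rule — branch into !(!e -> c)  //  !d.
              branch 1.2.1.1 (add !(!e -> c)):
                !(!e -> c): α-rule — add !e, !c.
                × closes — contains both e and !e.
              branch 1.2.1.2 (add !d):
                × closes — contains both d and !d.
          branch 1.2.2 (add c):
            × closes — contains both c and !c.
  branch 2 (add (!c -> !b)):
    !(!d == (!b || e)): β-rule — branch into !d, !(!b || e)  //  !!d, (!b || e).
      branch 2.1 (add !d, !(!b || e)):
        × closes — contains both d and !d.
      branch 2.2 (add !!d, (!b || e)):
        (!e -> c): β-rule — branch into !!e  //  c.
          branch 2.2.1 (add !!e):
            (!c -> !b): β-rule — branch into !!c  //  !b.
              branch 2.2.1.1 (add !!c):
                × closes — contains both c and !c.
              branch 2.2.1.2 (add !b):
                × closes — contains both b and !b.
          branch 2.2.2 (add c):
            × closes — contains both c and !c.
All 8 branches close.
Every branch closed; the formula is unsatisfiable.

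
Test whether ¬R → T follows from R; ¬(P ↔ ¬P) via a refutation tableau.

Yes

Initial set: {T R; T ¬(P ↔ ¬P); F (¬R → T)}.
F (¬R → T): α-rule — add T ¬R, F T.
× closes — contains both R and ¬R.
All 1 branch closes.
Every branch closed, so the premises entail the conclusion.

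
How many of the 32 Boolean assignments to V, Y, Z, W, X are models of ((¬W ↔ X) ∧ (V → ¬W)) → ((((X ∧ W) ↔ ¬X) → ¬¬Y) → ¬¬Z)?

28

Initial set: {(((¬W ↔ X) ∧ (V → ¬W)) → ((((X ∧ W) ↔ ¬X) → ¬¬Y) → ¬¬Z))}.
(((¬W ↔ X) ∧ (V → ¬W)) → ((((X ∧ W) ↔ ¬X) → ¬¬Y) → ¬¬Z)): β-rule — branch into ¬((¬W ↔ X) ∧ (V → ¬W))  //  ((((X ∧ W) ↔ ¬X) → ¬¬Y) → ¬¬Z).
  branch 1 (add ¬((¬W ↔ X) ∧ (V → ¬W))):
    ¬((¬W ↔ X) ∧ (V → ¬W)): β-rule — branch into ¬(¬W ↔ X)  //  ¬(V → ¬W).
      branch 1.1 (add ¬(¬W ↔ X)):
        ¬(¬W ↔ X): β-rule — branch into ¬W, ¬X  //  ¬¬W, X.
          branch 1.1.1 (add ¬W, ¬X):
            ○ open, literals {W=F, X=F}.
          branch 1.1.2 (add ¬¬W, X):
            ○ open, literals {W=T, X=T}.
      branch 1.2 (add ¬(V → ¬W)):
        ¬(V → ¬W): α-rule — add V, ¬¬W.
        ○ open, literals {V=T, W=T}.
  branch 2 (add ((((X ∧ W) ↔ ¬X) → ¬¬Y) → ¬¬Z)):
    ((((X ∧ W) ↔ ¬X) → ¬¬Y) → ¬¬Z): β-rule — branch into ¬(((X ∧ W) ↔ ¬X) → ¬¬Y)  //  ¬¬Z.
      branch 2.1 (add ¬(((X ∧ W) ↔ ¬X) → ¬¬Y)):
        ¬(((X ∧ W) ↔ ¬X) → ¬¬Y): α-rule — add ((X ∧ W) ↔ ¬X), ¬¬¬Y.
        ¬¬¬Y: drop double negation, giving ¬Y.
        ((X ∧ W) ↔ ¬X): β-rule — branch into (X ∧ W), ¬X  //  ¬(X ∧ W), ¬¬X.
          branch 2.1.1 (add (X ∧ W), ¬X):
            (X ∧ W): α-rule — add X, W.
            × closes — contains both X and ¬X.
          branch 2.1.2 (add ¬(X ∧ W), ¬¬X):
            ¬(X ∧ W): β-rule — branch into ¬X  //  ¬W.
              branch 2.1.2.1 (add ¬X):
                × closes — contains both X and ¬X.
              branch 2.1.2.2 (add ¬W):
                ○ open, literals {W=F, X=T, Y=F}.
      branch 2.2 (add ¬¬Z):
        ¬¬Z: drop double negation, giving Z.
        ○ open, literals {Z=T}.
2 branches closed, 5 open.
Each open branch fixes some atoms; the unmentioned ones are free. Counting distinct full assignments: branch {W=F, X=F} (V, Y, Z) contributes 8 new; branch {W=T, X=T} (V, Y, Z) contributes 8 new; branch {V=T, W=T} (Y, Z, X) contributes 4 new; branch {W=F, X=T, Y=F} (V, Z) contributes 4 new; branch {Z=T} (V, Y, W, X) contributes 4 new. Total: 28.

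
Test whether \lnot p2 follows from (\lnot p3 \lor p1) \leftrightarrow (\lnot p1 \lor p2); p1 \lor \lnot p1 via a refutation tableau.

Initial set: {((\lnot p3 \lor p1) \leftrightarrow (\lnot p1 \lor p2)); (p1 \lor \lnot p1); \lnot \lnot p2}.
((\lnot p3 \lor p1) \leftrightarrow (\lnot p1 \lor p2)): β-rule — branch into (\lnot p3 \lor p1), (\lnot p1 \lor p2)  //  \lnot (\lnot p3 \lor p1), \lnot (\lnot p1 \lor p2).
  branch 1 (add (\lnot p3 \lor p1), (\lnot p1 \lor p2)):
    (p1 \lor \lnot p1): β-rule — branch into p1  //  \lnot p1.
      branch 1.1 (add p1):
        (\lnot p3 \lor p1): β-rule — branch into \lnot p3  //  p1.
          branch 1.1.1 (add \lnot p3):
            (\lnot p1 \lor p2): β-rule — branch into \lnot p1  //  p2.
              branch 1.1.1.1 (add \lnot p1):
                × closes — contains both p1 and \lnot p1.
              branch 1.1.1.2 (add p2):
                ○ open, literals {p1=1, p2=1, p3=0}.
          branch 1.1.2 (add p1):
            (\lnot p1 \lor p2): β-rule — branch into \lnot p1  //  p2.
              branch 1.1.2.1 (add \lnot p1):
                × closes — contains both p1 and \lnot p1.
              branch 1.1.2.2 (add p2):
                ○ open, literals {p1=1, p2=1}.
      branch 1.2 (add \lnot p1):
        (\lnot p3 \lor p1): β-rule — branch into \lnot p3  //  p1.
          branch 1.2.1 (add \lnot p3):
            (\lnot p1 \lor p2): β-rule — branch into \lnot p1  //  p2.
              branch 1.2.1.1 (add \lnot p1):
                ○ open, literals {p1=0, p2=1, p3=0}.
              branch 1.2.1.2 (add p2):
                ○ open, literals {p1=0, p2=1, p3=0}.
          branch 1.2.2 (add p1):
            × closes — contains both p1 and \lnot p1.
  branch 2 (add \lnot (\lnot p3 \lor p1), \lnot (\lnot p1 \lor p2)):
    \lnot (\lnot p3 \lor p1): α-rule — add \lnot \lnot p3, \lnot p1.
    \lnot (\lnot p1 \lor p2): α-rule — add \lnot \lnot p1, \lnot p2.
    × closes — contains both p1 and \lnot p1.
4 branches closed, 4 open.
An open branch gives a countermodel: p1=1, p2=1, p3=0 (unmentioned atoms arbitrary); the premises hold there but the conclusion fails.

No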